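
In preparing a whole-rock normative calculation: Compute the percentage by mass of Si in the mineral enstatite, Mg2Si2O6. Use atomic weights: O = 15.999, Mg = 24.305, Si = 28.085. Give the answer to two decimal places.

M(Mg2Si2O6) = 200.774 g/mol.
Si contributes 2 × 28.085 = 56.170 g per mole.
56.170/200.774 = 0.2798 → 27.98%.

27.98 wt%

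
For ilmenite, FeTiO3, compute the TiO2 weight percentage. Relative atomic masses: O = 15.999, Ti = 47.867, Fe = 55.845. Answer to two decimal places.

Molar mass of FeTiO3 = 1×55.845 + 1×47.867 + 3×15.999 = 151.709 g/mol.
Each formula unit contains 1 Ti, equivalent to 1/1 = 1.0000 mol TiO2.
M(TiO2) = 1×47.867 + 2×15.999 = 79.865 g/mol.
Mass of TiO2 per formula unit = 1.0000 × 79.865 = 79.865 g.
TiO2 wt% = 79.865 / 151.709 × 100 = 52.64%.

52.64 wt%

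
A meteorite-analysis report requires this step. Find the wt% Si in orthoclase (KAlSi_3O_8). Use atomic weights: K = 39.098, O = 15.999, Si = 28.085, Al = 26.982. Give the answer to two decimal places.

Molar mass of KAlSi_3O_8: 1·39.098 + 1·26.982 + 3·28.085 + 8·15.999 = 278.327 g/mol.
Mass of Si per formula unit: 3 × 28.085 = 84.255 g.
Weight fraction Si = 84.255 / 278.327 = 0.3027.

30.27 weight percent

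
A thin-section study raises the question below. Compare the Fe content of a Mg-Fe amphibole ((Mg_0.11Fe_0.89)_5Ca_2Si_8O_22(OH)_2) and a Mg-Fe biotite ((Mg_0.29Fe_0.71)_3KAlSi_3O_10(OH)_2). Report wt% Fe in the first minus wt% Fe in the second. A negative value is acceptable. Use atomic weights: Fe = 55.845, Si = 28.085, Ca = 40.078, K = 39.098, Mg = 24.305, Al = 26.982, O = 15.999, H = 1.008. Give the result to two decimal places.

1.53 percentage points

M((Mg_0.11Fe_0.89)_5Ca_2Si_8O_22(OH)_2) = 952.706 g/mol, so wt% Fe = 248.510/952.706 × 100 = 26.08%.
M((Mg_0.29Fe_0.71)_3KAlSi_3O_10(OH)_2) = 484.434 g/mol, so wt% Fe = 118.950/484.434 × 100 = 24.55%.
26.08 − 24.55 = 1.53 pp.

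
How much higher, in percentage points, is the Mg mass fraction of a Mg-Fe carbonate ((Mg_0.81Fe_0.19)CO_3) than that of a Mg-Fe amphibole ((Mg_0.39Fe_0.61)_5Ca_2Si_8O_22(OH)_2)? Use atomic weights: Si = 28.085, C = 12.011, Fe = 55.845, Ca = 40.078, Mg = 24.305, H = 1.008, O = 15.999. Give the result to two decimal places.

16.58 percentage points

M((Mg_0.81Fe_0.19)CO_3) = 90.306 g/mol, so wt% Mg = 19.687/90.306 × 100 = 21.80%.
M((Mg_0.39Fe_0.61)_5Ca_2Si_8O_22(OH)_2) = 908.550 g/mol, so wt% Mg = 47.395/908.550 × 100 = 5.22%.
21.80 − 5.22 = 16.58 pp.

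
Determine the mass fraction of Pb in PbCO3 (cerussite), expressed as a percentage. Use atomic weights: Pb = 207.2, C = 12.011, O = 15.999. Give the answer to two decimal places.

77.54 weight percent

Formula mass = 1·207.2 + 1·12.011 + 3·15.999 = 267.208 g/mol, of which 207.200 g is Pb.
So Pb makes up 207.200/267.208 = 0.7754 of the mass, i.e. 77.54%.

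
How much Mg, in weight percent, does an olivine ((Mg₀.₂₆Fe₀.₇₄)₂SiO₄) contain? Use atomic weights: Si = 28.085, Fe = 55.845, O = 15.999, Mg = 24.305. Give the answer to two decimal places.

M((Mg₀.₂₆Fe₀.₇₄)₂SiO₄) = 187.370 g/mol.
Mg contributes 0.52 × 24.305 = 12.639 g per mole.
12.639/187.370 = 0.0675 → 6.75%.

6.75 weight percent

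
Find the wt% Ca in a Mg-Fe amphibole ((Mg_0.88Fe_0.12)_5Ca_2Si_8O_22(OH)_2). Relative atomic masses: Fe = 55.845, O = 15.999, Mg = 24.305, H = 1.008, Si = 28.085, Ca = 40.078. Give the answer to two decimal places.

9.64 mass %

Molar mass of (Mg_0.88Fe_0.12)_5Ca_2Si_8O_22(OH)_2: 4.40·24.305 + 0.60·55.845 + 2·40.078 + 8·28.085 + 24·15.999 + 2·1.008 = 831.277 g/mol.
Mass of Ca per formula unit: 2 × 40.078 = 80.156 g.
Weight fraction Ca = 80.156 / 831.277 = 0.0964.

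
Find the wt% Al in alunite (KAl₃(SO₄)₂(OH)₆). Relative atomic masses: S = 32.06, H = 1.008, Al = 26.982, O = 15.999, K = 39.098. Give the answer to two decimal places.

Molar mass of KAl₃(SO₄)₂(OH)₆: 1×39.098 + 3×26.982 + 2×32.06 + 14×15.999 + 6×1.008 = 414.198 g/mol.
Mass of Al per formula unit: 3 × 26.982 = 80.946 g.
Weight fraction Al = 80.946 / 414.198 = 0.1954.

19.54 weight percent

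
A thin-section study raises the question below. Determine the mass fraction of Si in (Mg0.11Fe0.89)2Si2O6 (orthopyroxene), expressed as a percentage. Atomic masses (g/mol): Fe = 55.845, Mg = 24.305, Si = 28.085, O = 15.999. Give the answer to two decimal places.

Formula mass = 0.22·24.305 + 1.78·55.845 + 2·28.085 + 6·15.999 = 256.915 g/mol, of which 56.170 g is Si.
So Si makes up 56.170/256.915 = 0.2186 of the mass, i.e. 21.86%.

21.86 weight percent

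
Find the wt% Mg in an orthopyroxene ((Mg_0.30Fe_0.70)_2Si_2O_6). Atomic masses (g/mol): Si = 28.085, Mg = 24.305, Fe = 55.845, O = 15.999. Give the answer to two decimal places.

5.95 mass %

Formula mass = 0.60×24.305 + 1.40×55.845 + 2×28.085 + 6×15.999 = 244.930 g/mol, of which 14.583 g is Mg.
So Mg makes up 14.583/244.930 = 0.0595 of the mass, i.e. 5.95%.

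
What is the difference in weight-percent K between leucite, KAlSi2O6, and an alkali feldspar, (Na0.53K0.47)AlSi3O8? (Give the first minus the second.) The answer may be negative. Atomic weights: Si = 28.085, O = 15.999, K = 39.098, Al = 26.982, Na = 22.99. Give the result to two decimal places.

11.10 percentage points

M(KAlSi2O6) = 218.244 g/mol, so wt% K = 39.098/218.244 × 100 = 17.91%.
M((Na0.53K0.47)AlSi3O8) = 269.790 g/mol, so wt% K = 18.376/269.790 × 100 = 6.81%.
17.91 − 6.81 = 11.10 pp.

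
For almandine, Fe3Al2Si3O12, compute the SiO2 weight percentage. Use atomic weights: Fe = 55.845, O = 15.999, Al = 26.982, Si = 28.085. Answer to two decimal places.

Molar mass of Fe3Al2Si3O12 = 3·55.845 + 2·26.982 + 3·28.085 + 12·15.999 = 497.742 g/mol.
Each formula unit contains 3 Si, equivalent to 3/1 = 3.0000 mol SiO2.
M(SiO2) = 1×28.085 + 2×15.999 = 60.083 g/mol.
Mass of SiO2 per formula unit = 3.0000 × 60.083 = 180.249 g.
SiO2 wt% = 180.249 / 497.742 × 100 = 36.21%.

36.21 wt%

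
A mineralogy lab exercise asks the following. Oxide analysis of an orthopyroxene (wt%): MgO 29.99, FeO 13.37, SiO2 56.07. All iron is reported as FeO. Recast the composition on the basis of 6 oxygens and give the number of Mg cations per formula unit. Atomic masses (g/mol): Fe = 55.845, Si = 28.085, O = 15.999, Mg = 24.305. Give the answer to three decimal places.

MgO (M=40.304): mol = 0.74409; Mg = 0.74409, O = 0.74409.
FeO (M=71.844): mol = 0.18610; Fe = 0.18610, O = 0.18610.
SiO2 (M=60.083): mol = 0.93321; Si = 0.93321, O = 1.86642.
ΣO = 2.79661; factor = 6/ΣO = 2.14545.
Mg apfu = 0.74409 × 2.14545 = 1.596.

1.596 Mg apfu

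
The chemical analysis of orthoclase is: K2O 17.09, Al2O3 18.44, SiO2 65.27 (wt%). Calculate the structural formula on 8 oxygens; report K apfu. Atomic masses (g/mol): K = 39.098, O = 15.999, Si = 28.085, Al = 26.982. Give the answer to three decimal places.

K2O: 17.09/94.195 = 0.18143 mol → 0.36286 mol K, 0.18143 mol O.
Al2O3: 18.44/101.961 = 0.18085 mol → 0.36170 mol Al, 0.54255 mol O.
SiO2: 65.27/60.083 = 1.08633 mol → 1.08633 mol Si, 2.17266 mol O.
Total oxygen = 2.89664 mol. Normalization factor = 8/2.89664 = 2.76182.
K per 8 O = 0.36286 × 2.76182 = 1.002.

1.002 K apfu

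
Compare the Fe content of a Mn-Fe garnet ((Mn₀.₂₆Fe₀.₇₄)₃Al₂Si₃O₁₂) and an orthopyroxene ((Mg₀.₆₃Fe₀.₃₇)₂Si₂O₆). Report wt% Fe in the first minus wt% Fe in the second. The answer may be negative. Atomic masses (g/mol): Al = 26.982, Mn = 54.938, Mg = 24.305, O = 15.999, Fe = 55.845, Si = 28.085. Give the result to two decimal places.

First mineral: 123.976 g Fe in 497.035 g formula = 24.94 wt% Fe.
Second mineral: 41.325 g Fe in 224.114 g formula = 18.44 wt% Fe.
24.94% − 18.44% gives a difference of 6.50 percentage points.

6.50 percentage points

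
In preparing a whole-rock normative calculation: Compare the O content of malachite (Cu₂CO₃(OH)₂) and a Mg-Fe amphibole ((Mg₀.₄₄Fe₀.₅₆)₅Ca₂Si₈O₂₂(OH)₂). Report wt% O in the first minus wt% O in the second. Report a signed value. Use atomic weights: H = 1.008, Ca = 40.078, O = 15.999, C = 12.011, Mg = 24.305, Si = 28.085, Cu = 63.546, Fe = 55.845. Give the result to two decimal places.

First mineral: 79.995 g O in 221.114 g formula = 36.18 wt% O.
Second mineral: 383.976 g O in 900.665 g formula = 42.63 wt% O.
36.18% − 42.63% gives a difference of -6.45 percentage points.

-6.45 percentage points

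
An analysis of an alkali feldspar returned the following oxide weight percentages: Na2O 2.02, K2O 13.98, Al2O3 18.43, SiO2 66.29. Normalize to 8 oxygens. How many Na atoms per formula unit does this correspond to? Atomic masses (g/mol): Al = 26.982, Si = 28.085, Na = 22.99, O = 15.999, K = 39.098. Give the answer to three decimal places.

2.02 wt% Na2O ÷ 61.979 g/mol = 0.03259 mol, giving 0.06518 Na and 0.03259 O.
13.98 wt% K2O ÷ 94.195 g/mol = 0.14842 mol, giving 0.29684 K and 0.14842 O.
18.43 wt% Al2O3 ÷ 101.961 g/mol = 0.18076 mol, giving 0.36152 Al and 0.54228 O.
66.29 wt% SiO2 ÷ 60.083 g/mol = 1.10331 mol, giving 1.10331 Si and 2.20662 O.
Oxygen sums to 2.92991; scaling by 8/2.92991 = 2.73046 puts the formula on 8 O.
Na: 0.06518 × 2.73046 = 0.178 atoms per formula unit.

0.178 Na apfu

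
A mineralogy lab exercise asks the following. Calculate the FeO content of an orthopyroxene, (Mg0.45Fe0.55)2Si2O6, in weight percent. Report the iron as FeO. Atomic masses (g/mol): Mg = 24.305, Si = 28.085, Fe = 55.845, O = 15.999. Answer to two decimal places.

Formula mass = 235.468 g/mol.
1.10 Fe → 1.1000 mol FeO per formula unit; M(FeO) = 71.844, so FeO mass = 79.028 g.
79.028/235.468 × 100 = 33.56 wt%.

33.56 wt%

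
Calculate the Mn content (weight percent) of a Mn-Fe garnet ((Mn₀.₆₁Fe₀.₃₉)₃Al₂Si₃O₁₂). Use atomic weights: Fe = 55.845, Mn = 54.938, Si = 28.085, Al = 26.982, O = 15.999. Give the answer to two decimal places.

Formula mass = 1.83·54.938 + 1.17·55.845 + 2·26.982 + 3·28.085 + 12·15.999 = 496.082 g/mol, of which 100.537 g is Mn.
So Mn makes up 100.537/496.082 = 0.2027 of the mass, i.e. 20.27%.

20.27 weight percent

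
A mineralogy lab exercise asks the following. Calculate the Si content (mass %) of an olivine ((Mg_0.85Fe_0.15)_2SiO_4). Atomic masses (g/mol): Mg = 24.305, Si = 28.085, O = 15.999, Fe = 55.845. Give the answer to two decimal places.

Molar mass of (Mg_0.85Fe_0.15)_2SiO_4: 1.70×24.305 + 0.30×55.845 + 1×28.085 + 4×15.999 = 150.153 g/mol.
Mass of Si per formula unit: 1 × 28.085 = 28.085 g.
Weight fraction Si = 28.085 / 150.153 = 0.1870.

18.70 mass %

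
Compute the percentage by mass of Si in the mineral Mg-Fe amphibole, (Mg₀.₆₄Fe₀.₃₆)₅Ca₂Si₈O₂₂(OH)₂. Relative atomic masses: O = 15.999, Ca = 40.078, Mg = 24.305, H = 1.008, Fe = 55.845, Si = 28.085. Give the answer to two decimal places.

25.85 wt%

Molar mass of (Mg₀.₆₄Fe₀.₃₆)₅Ca₂Si₈O₂₂(OH)₂: 3.20*24.305 + 1.80*55.845 + 2*40.078 + 8*28.085 + 24*15.999 + 2*1.008 = 869.125 g/mol.
Mass of Si per formula unit: 8 × 28.085 = 224.680 g.
Weight fraction Si = 224.680 / 869.125 = 0.2585.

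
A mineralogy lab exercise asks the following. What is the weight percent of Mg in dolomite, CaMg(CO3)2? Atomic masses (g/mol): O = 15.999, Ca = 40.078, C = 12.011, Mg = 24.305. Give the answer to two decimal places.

13.18 mass %

M(CaMg(CO3)2) = 184.399 g/mol.
Mg contributes 1 × 24.305 = 24.305 g per mole.
24.305/184.399 = 0.1318 → 13.18%.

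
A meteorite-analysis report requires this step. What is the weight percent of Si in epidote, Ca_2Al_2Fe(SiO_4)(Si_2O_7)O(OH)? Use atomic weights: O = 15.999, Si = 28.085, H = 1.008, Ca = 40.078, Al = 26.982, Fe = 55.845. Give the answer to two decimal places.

M(Ca_2Al_2Fe(SiO_4)(Si_2O_7)O(OH)) = 483.215 g/mol.
Si contributes 3 × 28.085 = 84.255 g per mole.
84.255/483.215 = 0.1744 → 17.44%.

17.44 mass %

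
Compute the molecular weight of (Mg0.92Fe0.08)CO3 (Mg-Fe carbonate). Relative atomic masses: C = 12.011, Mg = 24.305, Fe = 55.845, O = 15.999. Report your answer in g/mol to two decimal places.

86.84 g/mol

M = 0.92×24.305 + 0.08×55.845 + 1×12.011 + 3×15.999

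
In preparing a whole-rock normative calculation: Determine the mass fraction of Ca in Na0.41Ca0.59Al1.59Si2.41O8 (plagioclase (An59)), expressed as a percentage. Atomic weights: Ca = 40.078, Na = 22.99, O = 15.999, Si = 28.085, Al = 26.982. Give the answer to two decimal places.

Formula mass = 0.41*22.99 + 0.59*40.078 + 1.59*26.982 + 2.41*28.085 + 8*15.999 = 271.650 g/mol, of which 23.646 g is Ca.
So Ca makes up 23.646/271.650 = 0.0870 of the mass, i.e. 8.70%.

8.70 weight percent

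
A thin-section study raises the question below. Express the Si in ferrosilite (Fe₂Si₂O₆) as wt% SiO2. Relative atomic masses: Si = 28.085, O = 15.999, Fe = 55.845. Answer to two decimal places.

45.54 wt%

Formula mass = 263.854 g/mol.
2 Si → 2.0000 mol SiO2 per formula unit; M(SiO2) = 60.083, so SiO2 mass = 120.166 g.
120.166/263.854 × 100 = 45.54 wt%.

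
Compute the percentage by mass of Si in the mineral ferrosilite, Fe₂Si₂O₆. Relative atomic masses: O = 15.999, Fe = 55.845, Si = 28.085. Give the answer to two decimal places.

21.29 mass %

Formula mass = 2·55.845 + 2·28.085 + 6·15.999 = 263.854 g/mol, of which 56.170 g is Si.
So Si makes up 56.170/263.854 = 0.2129 of the mass, i.e. 21.29%.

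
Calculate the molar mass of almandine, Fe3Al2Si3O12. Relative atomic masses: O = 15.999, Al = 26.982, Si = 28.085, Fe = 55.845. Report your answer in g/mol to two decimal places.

497.74 g/mol

M = 3·55.845 + 2·26.982 + 3·28.085 + 12·15.999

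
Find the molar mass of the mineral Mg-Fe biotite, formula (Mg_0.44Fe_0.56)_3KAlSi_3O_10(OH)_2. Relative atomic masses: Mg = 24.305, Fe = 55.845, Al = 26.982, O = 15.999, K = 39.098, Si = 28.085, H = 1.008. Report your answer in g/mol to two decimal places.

Mg: 1.32 × 24.305 = 32.0826
Fe: 1.68 × 55.845 = 93.8196
K: 1 × 39.098 = 39.0980
Al: 1 × 26.982 = 26.9820
Si: 3 × 28.085 = 84.2550
O: 12 × 15.999 = 191.9880
H: 2 × 1.008 = 2.0160
Summing the contributions gives the formula mass.

470.24 g/mol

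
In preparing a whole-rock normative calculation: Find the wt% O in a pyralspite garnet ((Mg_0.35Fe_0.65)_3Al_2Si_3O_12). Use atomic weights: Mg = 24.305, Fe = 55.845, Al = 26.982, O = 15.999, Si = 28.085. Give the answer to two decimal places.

41.32 mass %

Formula mass = 1.05×24.305 + 1.95×55.845 + 2×26.982 + 3×28.085 + 12×15.999 = 464.625 g/mol, of which 191.988 g is O.
So O makes up 191.988/464.625 = 0.4132 of the mass, i.e. 41.32%.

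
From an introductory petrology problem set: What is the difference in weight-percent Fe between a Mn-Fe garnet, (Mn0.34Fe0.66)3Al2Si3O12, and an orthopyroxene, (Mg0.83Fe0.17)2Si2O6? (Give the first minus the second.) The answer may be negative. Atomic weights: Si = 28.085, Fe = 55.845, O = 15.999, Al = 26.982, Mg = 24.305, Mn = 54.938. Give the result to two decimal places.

13.28 percentage points

Fe in (Mn0.34Fe0.66)3Al2Si3O12: molar mass 496.817 g/mol; 1.98×55.845 = 110.573 g → 22.26 wt%.
Fe in (Mg0.83Fe0.17)2Si2O6: molar mass 211.498 g/mol; 0.34×55.845 = 18.987 g → 8.98 wt%.
Difference = 22.26 − 8.98 = 13.28 percentage points.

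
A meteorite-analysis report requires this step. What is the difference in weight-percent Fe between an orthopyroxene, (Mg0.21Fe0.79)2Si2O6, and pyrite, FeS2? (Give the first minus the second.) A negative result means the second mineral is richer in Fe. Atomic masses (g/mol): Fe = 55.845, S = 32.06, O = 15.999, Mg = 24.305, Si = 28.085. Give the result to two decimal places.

M((Mg0.21Fe0.79)2Si2O6) = 250.607 g/mol, so wt% Fe = 88.235/250.607 × 100 = 35.21%.
M(FeS2) = 119.965 g/mol, so wt% Fe = 55.845/119.965 × 100 = 46.55%.
35.21 − 46.55 = -11.34 pp.

-11.34 percentage points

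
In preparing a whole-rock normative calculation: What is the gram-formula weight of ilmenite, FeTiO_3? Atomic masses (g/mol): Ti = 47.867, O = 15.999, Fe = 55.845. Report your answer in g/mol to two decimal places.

Fe: 1 × 55.845 = 55.8450
Ti: 1 × 47.867 = 47.8670
O: 3 × 15.999 = 47.9970
Summing the contributions gives the formula mass.

151.71 g/mol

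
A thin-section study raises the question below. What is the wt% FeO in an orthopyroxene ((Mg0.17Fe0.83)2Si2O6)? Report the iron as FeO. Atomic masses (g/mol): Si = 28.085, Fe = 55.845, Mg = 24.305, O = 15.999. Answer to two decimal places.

M((Mg0.17Fe0.83)2Si2O6) = 253.130 g/mol; M(FeO) = 71.844 g/mol.
Moles FeO per formula unit = 1.66 Fe ÷ 1 = 1.6600.
FeO fraction = (1.6600 × 71.844) / 253.130 = 119.261/253.130 = 0.4711.

47.11 wt%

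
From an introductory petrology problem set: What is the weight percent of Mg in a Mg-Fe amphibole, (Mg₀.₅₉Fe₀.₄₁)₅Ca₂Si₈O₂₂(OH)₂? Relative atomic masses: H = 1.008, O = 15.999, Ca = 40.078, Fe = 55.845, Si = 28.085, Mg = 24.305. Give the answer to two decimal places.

Formula mass = 2.95·24.305 + 2.05·55.845 + 2·40.078 + 8·28.085 + 24·15.999 + 2·1.008 = 877.010 g/mol, of which 71.700 g is Mg.
So Mg makes up 71.700/877.010 = 0.0818 of the mass, i.e. 8.18%.

8.18 weight percent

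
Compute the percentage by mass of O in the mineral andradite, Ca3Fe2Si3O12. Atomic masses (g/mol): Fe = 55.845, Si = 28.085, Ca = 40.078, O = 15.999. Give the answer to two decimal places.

Formula mass = 3×40.078 + 2×55.845 + 3×28.085 + 12×15.999 = 508.167 g/mol, of which 191.988 g is O.
So O makes up 191.988/508.167 = 0.3778 of the mass, i.e. 37.78%.

37.78 wt%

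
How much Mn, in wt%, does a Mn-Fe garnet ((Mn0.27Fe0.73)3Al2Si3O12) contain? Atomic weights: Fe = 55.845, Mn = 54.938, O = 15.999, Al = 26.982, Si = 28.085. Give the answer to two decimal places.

Molar mass of (Mn0.27Fe0.73)3Al2Si3O12: 0.81*54.938 + 2.19*55.845 + 2*26.982 + 3*28.085 + 12*15.999 = 497.007 g/mol.
Mass of Mn per formula unit: 0.81 × 54.938 = 44.500 g.
Weight fraction Mn = 44.500 / 497.007 = 0.0895.

8.95 wt%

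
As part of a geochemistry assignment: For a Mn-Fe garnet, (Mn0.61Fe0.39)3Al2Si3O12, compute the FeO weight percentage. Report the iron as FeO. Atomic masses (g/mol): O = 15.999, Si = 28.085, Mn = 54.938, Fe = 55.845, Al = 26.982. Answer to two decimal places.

16.94 wt%

Formula mass = 496.082 g/mol.
1.17 Fe → 1.1700 mol FeO per formula unit; M(FeO) = 71.844, so FeO mass = 84.057 g.
84.057/496.082 × 100 = 16.94 wt%.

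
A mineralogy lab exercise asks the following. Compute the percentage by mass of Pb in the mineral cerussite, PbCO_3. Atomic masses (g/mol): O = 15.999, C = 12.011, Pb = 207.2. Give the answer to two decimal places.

77.54 wt%

M(PbCO_3) = 267.208 g/mol.
Pb contributes 1 × 207.2 = 207.200 g per mole.
207.200/267.208 = 0.7754 → 77.54%.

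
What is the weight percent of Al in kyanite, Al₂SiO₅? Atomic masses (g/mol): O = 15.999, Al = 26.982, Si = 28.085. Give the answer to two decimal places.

33.30 mass %

M(Al₂SiO₅) = 162.044 g/mol.
Al contributes 2 × 26.982 = 53.964 g per mole.
53.964/162.044 = 0.3330 → 33.30%.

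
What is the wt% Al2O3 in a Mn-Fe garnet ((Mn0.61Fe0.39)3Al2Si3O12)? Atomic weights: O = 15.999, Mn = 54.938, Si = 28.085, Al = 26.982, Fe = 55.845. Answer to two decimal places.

20.55 wt%

Molar mass of (Mn0.61Fe0.39)3Al2Si3O12 = 1.83×54.938 + 1.17×55.845 + 2×26.982 + 3×28.085 + 12×15.999 = 496.082 g/mol.
Each formula unit contains 2 Al, equivalent to 2/2 = 1.0000 mol Al2O3.
M(Al2O3) = 2×26.982 + 3×15.999 = 101.961 g/mol.
Mass of Al2O3 per formula unit = 1.0000 × 101.961 = 101.961 g.
Al2O3 wt% = 101.961 / 496.082 × 100 = 20.55%.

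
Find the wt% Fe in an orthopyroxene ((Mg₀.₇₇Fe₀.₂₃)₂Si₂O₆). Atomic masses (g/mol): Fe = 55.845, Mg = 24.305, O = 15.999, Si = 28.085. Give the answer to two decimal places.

11.93 mass %

M((Mg₀.₇₇Fe₀.₂₃)₂Si₂O₆) = 215.282 g/mol.
Fe contributes 0.46 × 55.845 = 25.689 g per mole.
25.689/215.282 = 0.1193 → 11.93%.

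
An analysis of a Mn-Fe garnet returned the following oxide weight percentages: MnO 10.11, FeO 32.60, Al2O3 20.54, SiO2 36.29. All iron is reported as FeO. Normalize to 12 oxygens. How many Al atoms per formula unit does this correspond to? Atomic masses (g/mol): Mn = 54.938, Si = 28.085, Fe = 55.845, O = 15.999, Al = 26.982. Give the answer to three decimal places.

MnO (M=70.937): mol = 0.14252; Mn = 0.14252, O = 0.14252.
FeO (M=71.844): mol = 0.45376; Fe = 0.45376, O = 0.45376.
Al2O3 (M=101.961): mol = 0.20145; Al = 0.40290, O = 0.60435.
SiO2 (M=60.083): mol = 0.60400; Si = 0.60400, O = 1.20800.
ΣO = 2.40863; factor = 12/ΣO = 4.98209.
Al apfu = 0.40290 × 4.98209 = 2.007.

2.007 Al apfu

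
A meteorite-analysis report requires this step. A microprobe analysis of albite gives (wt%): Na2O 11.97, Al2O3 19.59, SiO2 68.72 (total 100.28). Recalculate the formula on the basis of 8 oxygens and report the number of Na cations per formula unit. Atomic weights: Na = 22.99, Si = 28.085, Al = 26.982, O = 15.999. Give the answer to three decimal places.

1.011 Na apfu

11.97 wt% Na2O ÷ 61.979 g/mol = 0.19313 mol, giving 0.38626 Na and 0.19313 O.
19.59 wt% Al2O3 ÷ 101.961 g/mol = 0.19213 mol, giving 0.38426 Al and 0.57639 O.
68.72 wt% SiO2 ÷ 60.083 g/mol = 1.14375 mol, giving 1.14375 Si and 2.28750 O.
Oxygen sums to 3.05702; scaling by 8/3.05702 = 2.61693 puts the formula on 8 O.
Na: 0.38626 × 2.61693 = 1.011 atoms per formula unit.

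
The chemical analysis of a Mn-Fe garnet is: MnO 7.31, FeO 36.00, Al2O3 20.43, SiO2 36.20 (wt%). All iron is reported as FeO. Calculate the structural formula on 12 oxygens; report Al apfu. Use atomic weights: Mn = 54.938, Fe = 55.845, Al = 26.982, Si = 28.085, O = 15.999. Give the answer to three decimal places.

MnO (M=70.937): mol = 0.10305; Mn = 0.10305, O = 0.10305.
FeO (M=71.844): mol = 0.50109; Fe = 0.50109, O = 0.50109.
Al2O3 (M=101.961): mol = 0.20037; Al = 0.40074, O = 0.60111.
SiO2 (M=60.083): mol = 0.60250; Si = 0.60250, O = 1.20500.
ΣO = 2.41025; factor = 12/ΣO = 4.97874.
Al apfu = 0.40074 × 4.97874 = 1.995.

1.995 Al apfu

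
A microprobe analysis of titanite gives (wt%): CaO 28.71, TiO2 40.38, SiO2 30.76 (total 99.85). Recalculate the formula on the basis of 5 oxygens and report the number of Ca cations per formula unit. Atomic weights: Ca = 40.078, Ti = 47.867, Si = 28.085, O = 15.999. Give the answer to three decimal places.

1.005 Ca apfu

28.71 wt% CaO ÷ 56.077 g/mol = 0.51197 mol, giving 0.51197 Ca and 0.51197 O.
40.38 wt% TiO2 ÷ 79.865 g/mol = 0.50560 mol, giving 0.50560 Ti and 1.01120 O.
30.76 wt% SiO2 ÷ 60.083 g/mol = 0.51196 mol, giving 0.51196 Si and 1.02392 O.
Oxygen sums to 2.54709; scaling by 5/2.54709 = 1.96302 puts the formula on 5 O.
Ca: 0.51197 × 1.96302 = 1.005 atoms per formula unit.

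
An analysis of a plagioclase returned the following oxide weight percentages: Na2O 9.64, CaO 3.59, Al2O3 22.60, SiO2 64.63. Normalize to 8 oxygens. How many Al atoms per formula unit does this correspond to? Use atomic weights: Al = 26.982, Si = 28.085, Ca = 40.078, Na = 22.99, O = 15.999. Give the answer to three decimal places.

1.168 Al apfu

9.64 wt% Na2O ÷ 61.979 g/mol = 0.15554 mol, giving 0.31108 Na and 0.15554 O.
3.59 wt% CaO ÷ 56.077 g/mol = 0.06402 mol, giving 0.06402 Ca and 0.06402 O.
22.60 wt% Al2O3 ÷ 101.961 g/mol = 0.22165 mol, giving 0.44330 Al and 0.66495 O.
64.63 wt% SiO2 ÷ 60.083 g/mol = 1.07568 mol, giving 1.07568 Si and 2.15136 O.
Oxygen sums to 3.03587; scaling by 8/3.03587 = 2.63516 puts the formula on 8 O.
Al: 0.44330 × 2.63516 = 1.168 atoms per formula unit.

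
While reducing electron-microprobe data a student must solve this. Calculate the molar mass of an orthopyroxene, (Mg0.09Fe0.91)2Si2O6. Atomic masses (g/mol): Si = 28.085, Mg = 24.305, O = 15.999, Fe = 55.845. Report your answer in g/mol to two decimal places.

M = 0.18*24.305 + 1.82*55.845 + 2*28.085 + 6*15.999

258.18 g/mol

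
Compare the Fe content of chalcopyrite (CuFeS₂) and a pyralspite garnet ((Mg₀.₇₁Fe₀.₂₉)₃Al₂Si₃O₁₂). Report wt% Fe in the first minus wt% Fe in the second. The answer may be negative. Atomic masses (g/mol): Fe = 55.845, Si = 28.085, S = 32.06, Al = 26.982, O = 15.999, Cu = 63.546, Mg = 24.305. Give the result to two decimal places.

19.15 percentage points

M(CuFeS₂) = 183.511 g/mol, so wt% Fe = 55.845/183.511 × 100 = 30.43%.
M((Mg₀.₇₁Fe₀.₂₉)₃Al₂Si₃O₁₂) = 430.562 g/mol, so wt% Fe = 48.585/430.562 × 100 = 11.28%.
30.43 − 11.28 = 19.15 pp.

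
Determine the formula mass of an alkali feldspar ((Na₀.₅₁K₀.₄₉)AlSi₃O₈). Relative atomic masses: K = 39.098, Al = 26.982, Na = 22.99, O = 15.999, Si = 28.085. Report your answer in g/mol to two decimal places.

The formula mass is the sum 0.51·22.99 + 0.49·39.098 + 1·26.982 + 3·28.085 + 8·15.999.

270.11 g/mol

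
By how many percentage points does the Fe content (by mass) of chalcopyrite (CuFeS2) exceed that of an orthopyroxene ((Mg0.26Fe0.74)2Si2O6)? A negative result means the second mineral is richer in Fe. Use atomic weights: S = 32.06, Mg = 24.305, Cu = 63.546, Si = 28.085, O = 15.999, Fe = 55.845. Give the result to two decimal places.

-2.97 percentage points

M(CuFeS2) = 183.511 g/mol, so wt% Fe = 55.845/183.511 × 100 = 30.43%.
M((Mg0.26Fe0.74)2Si2O6) = 247.453 g/mol, so wt% Fe = 82.651/247.453 × 100 = 33.40%.
30.43 − 33.40 = -2.97 pp.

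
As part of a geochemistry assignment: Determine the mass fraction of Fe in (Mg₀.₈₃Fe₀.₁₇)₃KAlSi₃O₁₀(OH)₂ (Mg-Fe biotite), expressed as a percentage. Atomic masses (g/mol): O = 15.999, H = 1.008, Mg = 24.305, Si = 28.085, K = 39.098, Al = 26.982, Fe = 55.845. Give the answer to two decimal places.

6.57 weight percent

M((Mg₀.₈₃Fe₀.₁₇)₃KAlSi₃O₁₀(OH)₂) = 433.339 g/mol.
Fe contributes 0.51 × 55.845 = 28.481 g per mole.
28.481/433.339 = 0.0657 → 6.57%.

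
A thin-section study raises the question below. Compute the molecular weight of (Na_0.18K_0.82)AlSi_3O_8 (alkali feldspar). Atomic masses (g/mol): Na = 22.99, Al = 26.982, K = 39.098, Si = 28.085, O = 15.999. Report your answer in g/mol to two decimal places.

M = 0.18*22.99 + 0.82*39.098 + 1*26.982 + 3*28.085 + 8*15.999

275.43 g/mol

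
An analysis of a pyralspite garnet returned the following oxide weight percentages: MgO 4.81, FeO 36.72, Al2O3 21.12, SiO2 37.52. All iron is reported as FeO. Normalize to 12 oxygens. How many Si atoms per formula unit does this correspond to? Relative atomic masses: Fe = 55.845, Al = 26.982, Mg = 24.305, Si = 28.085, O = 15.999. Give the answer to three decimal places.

2.996 Si apfu

4.81 wt% MgO ÷ 40.304 g/mol = 0.11934 mol, giving 0.11934 Mg and 0.11934 O.
36.72 wt% FeO ÷ 71.844 g/mol = 0.51111 mol, giving 0.51111 Fe and 0.51111 O.
21.12 wt% Al2O3 ÷ 101.961 g/mol = 0.20714 mol, giving 0.41428 Al and 0.62142 O.
37.52 wt% SiO2 ÷ 60.083 g/mol = 0.62447 mol, giving 0.62447 Si and 1.24894 O.
Oxygen sums to 2.50081; scaling by 12/2.50081 = 4.79845 puts the formula on 12 O.
Si: 0.62447 × 4.79845 = 2.996 atoms per formula unit.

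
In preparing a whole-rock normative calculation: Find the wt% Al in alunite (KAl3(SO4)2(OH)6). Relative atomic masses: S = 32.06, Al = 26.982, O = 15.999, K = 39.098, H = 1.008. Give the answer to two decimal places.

Molar mass of KAl3(SO4)2(OH)6: 1×39.098 + 3×26.982 + 2×32.06 + 14×15.999 + 6×1.008 = 414.198 g/mol.
Mass of Al per formula unit: 3 × 26.982 = 80.946 g.
Weight fraction Al = 80.946 / 414.198 = 0.1954.

19.54 weight percent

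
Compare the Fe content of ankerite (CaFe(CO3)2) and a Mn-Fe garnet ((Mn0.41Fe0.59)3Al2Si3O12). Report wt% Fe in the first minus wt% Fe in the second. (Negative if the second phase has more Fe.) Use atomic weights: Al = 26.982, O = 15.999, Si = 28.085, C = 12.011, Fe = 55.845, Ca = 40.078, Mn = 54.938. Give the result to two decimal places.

5.96 percentage points

Fe in CaFe(CO3)2: molar mass 215.939 g/mol; 1×55.845 = 55.845 g → 25.86 wt%.
Fe in (Mn0.41Fe0.59)3Al2Si3O12: molar mass 496.626 g/mol; 1.77×55.845 = 98.846 g → 19.90 wt%.
Difference = 25.86 − 19.90 = 5.96 percentage points.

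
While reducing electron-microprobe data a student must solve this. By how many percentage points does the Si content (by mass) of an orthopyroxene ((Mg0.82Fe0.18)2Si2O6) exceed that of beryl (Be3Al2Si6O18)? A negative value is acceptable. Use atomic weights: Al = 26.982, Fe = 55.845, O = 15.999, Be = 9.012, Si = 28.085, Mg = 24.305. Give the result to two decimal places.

M((Mg0.82Fe0.18)2Si2O6) = 212.128 g/mol, so wt% Si = 56.170/212.128 × 100 = 26.48%.
M(Be3Al2Si6O18) = 537.492 g/mol, so wt% Si = 168.510/537.492 × 100 = 31.35%.
26.48 − 31.35 = -4.87 pp.

-4.87 percentage points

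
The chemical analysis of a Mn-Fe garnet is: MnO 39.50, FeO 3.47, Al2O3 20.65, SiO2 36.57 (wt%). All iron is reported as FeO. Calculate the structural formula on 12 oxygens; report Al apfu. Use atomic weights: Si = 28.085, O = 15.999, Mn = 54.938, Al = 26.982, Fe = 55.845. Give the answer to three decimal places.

2.000 Al apfu

39.50 wt% MnO ÷ 70.937 g/mol = 0.55683 mol, giving 0.55683 Mn and 0.55683 O.
3.47 wt% FeO ÷ 71.844 g/mol = 0.04830 mol, giving 0.04830 Fe and 0.04830 O.
20.65 wt% Al2O3 ÷ 101.961 g/mol = 0.20253 mol, giving 0.40506 Al and 0.60759 O.
36.57 wt% SiO2 ÷ 60.083 g/mol = 0.60866 mol, giving 0.60866 Si and 1.21732 O.
Oxygen sums to 2.43004; scaling by 12/2.43004 = 4.93819 puts the formula on 12 O.
Al: 0.40506 × 4.93819 = 2.000 atoms per formula unit.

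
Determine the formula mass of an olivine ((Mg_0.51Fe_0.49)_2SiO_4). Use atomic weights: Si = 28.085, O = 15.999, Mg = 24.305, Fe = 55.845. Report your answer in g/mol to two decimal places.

M = 1.02(24.305) + 0.98(55.845) + 1(28.085) + 4(15.999)

171.60 g/mol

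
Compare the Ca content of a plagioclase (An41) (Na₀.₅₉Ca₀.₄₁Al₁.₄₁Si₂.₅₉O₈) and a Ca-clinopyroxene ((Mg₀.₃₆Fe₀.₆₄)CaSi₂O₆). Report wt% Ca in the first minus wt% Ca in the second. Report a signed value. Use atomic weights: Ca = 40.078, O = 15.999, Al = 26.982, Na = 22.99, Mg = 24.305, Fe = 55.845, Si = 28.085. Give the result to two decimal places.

-10.82 percentage points

Ca in Na₀.₅₉Ca₀.₄₁Al₁.₄₁Si₂.₅₉O₈: molar mass 268.773 g/mol; 0.41×40.078 = 16.432 g → 6.11 wt%.
Ca in (Mg₀.₃₆Fe₀.₆₄)CaSi₂O₆: molar mass 236.733 g/mol; 1×40.078 = 40.078 g → 16.93 wt%.
Difference = 6.11 − 16.93 = -10.82 percentage points.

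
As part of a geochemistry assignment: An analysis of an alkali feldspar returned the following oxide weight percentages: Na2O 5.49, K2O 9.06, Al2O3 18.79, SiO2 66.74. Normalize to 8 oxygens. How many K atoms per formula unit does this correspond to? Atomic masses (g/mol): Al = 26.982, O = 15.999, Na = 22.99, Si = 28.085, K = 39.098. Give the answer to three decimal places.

0.520 K apfu

Na2O (M=61.979): mol = 0.08858; Na = 0.17716, O = 0.08858.
K2O (M=94.195): mol = 0.09618; K = 0.19236, O = 0.09618.
Al2O3 (M=101.961): mol = 0.18429; Al = 0.36858, O = 0.55287.
SiO2 (M=60.083): mol = 1.11080; Si = 1.11080, O = 2.22160.
ΣO = 2.95923; factor = 8/ΣO = 2.70341.
K apfu = 0.19236 × 2.70341 = 0.520.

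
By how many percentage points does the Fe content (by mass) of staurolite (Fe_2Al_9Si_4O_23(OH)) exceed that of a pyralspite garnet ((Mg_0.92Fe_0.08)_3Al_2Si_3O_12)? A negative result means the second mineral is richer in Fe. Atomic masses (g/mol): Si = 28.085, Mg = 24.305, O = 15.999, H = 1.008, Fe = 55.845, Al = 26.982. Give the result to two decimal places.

Fe in Fe_2Al_9Si_4O_23(OH): molar mass 851.852 g/mol; 2×55.845 = 111.690 g → 13.11 wt%.
Fe in (Mg_0.92Fe_0.08)_3Al_2Si_3O_12: molar mass 410.692 g/mol; 0.24×55.845 = 13.403 g → 3.26 wt%.
Difference = 13.11 − 3.26 = 9.85 percentage points.

9.85 percentage points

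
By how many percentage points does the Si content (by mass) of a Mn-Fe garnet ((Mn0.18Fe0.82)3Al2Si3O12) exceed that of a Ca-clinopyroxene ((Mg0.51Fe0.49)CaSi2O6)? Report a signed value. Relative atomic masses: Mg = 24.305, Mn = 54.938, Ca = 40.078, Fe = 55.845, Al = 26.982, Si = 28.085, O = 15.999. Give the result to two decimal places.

Si in (Mn0.18Fe0.82)3Al2Si3O12: molar mass 497.252 g/mol; 3×28.085 = 84.255 g → 16.94 wt%.
Si in (Mg0.51Fe0.49)CaSi2O6: molar mass 232.002 g/mol; 2×28.085 = 56.170 g → 24.21 wt%.
Difference = 16.94 − 24.21 = -7.27 percentage points.

-7.27 percentage points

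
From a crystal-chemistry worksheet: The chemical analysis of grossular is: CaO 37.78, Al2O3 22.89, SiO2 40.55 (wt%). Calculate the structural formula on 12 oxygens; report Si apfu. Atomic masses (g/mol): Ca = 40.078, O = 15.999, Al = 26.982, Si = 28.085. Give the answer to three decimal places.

37.78 wt% CaO ÷ 56.077 g/mol = 0.67372 mol, giving 0.67372 Ca and 0.67372 O.
22.89 wt% Al2O3 ÷ 101.961 g/mol = 0.22450 mol, giving 0.44900 Al and 0.67350 O.
40.55 wt% SiO2 ÷ 60.083 g/mol = 0.67490 mol, giving 0.67490 Si and 1.34980 O.
Oxygen sums to 2.69702; scaling by 12/2.69702 = 4.44936 puts the formula on 12 O.
Si: 0.67490 × 4.44936 = 3.003 atoms per formula unit.

3.003 Si apfu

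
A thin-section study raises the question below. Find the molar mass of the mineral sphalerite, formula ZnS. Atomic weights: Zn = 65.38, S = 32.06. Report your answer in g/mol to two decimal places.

Zn: 1 × 65.38 = 65.3800
S: 1 × 32.06 = 32.0600
Summing the contributions gives the formula mass.

97.44 g/mol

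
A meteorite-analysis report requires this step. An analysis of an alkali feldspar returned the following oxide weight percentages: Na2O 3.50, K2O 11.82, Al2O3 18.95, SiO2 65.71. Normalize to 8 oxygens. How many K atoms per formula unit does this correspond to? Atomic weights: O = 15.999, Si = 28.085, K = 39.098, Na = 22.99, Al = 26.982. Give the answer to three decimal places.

3.50 wt% Na2O ÷ 61.979 g/mol = 0.05647 mol, giving 0.11294 Na and 0.05647 O.
11.82 wt% K2O ÷ 94.195 g/mol = 0.12548 mol, giving 0.25096 K and 0.12548 O.
18.95 wt% Al2O3 ÷ 101.961 g/mol = 0.18586 mol, giving 0.37172 Al and 0.55758 O.
65.71 wt% SiO2 ÷ 60.083 g/mol = 1.09365 mol, giving 1.09365 Si and 2.18730 O.
Oxygen sums to 2.92683; scaling by 8/2.92683 = 2.73333 puts the formula on 8 O.
K: 0.25096 × 2.73333 = 0.686 atoms per formula unit.

0.686 K apfu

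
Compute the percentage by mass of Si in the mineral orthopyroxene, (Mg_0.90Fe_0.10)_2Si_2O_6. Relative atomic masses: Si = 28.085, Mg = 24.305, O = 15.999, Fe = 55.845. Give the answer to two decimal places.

Formula mass = 1.80×24.305 + 0.20×55.845 + 2×28.085 + 6×15.999 = 207.082 g/mol, of which 56.170 g is Si.
So Si makes up 56.170/207.082 = 0.2712 of the mass, i.e. 27.12%.

27.12 mass %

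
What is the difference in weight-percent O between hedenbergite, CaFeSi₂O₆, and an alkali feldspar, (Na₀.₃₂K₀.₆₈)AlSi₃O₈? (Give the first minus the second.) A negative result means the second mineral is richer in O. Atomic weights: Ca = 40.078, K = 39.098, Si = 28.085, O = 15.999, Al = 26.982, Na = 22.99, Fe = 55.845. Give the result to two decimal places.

-8.16 percentage points

M(CaFeSi₂O₆) = 248.087 g/mol, so wt% O = 95.994/248.087 × 100 = 38.69%.
M((Na₀.₃₂K₀.₆₈)AlSi₃O₈) = 273.172 g/mol, so wt% O = 127.992/273.172 × 100 = 46.85%.
38.69 − 46.85 = -8.16 pp.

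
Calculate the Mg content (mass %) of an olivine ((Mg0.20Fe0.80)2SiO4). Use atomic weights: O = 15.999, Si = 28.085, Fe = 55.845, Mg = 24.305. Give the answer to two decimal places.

Molar mass of (Mg0.20Fe0.80)2SiO4: 0.40×24.305 + 1.60×55.845 + 1×28.085 + 4×15.999 = 191.155 g/mol.
Mass of Mg per formula unit: 0.40 × 24.305 = 9.722 g.
Weight fraction Mg = 9.722 / 191.155 = 0.0509.

5.09 mass %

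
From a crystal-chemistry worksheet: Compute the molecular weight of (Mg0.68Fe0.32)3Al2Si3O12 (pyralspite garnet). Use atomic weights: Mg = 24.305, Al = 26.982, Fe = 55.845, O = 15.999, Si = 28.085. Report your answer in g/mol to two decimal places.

M = 2.04*24.305 + 0.96*55.845 + 2*26.982 + 3*28.085 + 12*15.999

433.40 g/mol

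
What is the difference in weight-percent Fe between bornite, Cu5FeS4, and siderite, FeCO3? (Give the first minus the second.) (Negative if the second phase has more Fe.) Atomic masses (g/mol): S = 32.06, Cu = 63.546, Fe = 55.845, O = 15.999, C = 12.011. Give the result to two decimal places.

-37.07 percentage points

First mineral: 55.845 g Fe in 501.815 g formula = 11.13 wt% Fe.
Second mineral: 55.845 g Fe in 115.853 g formula = 48.20 wt% Fe.
11.13% − 48.20% gives a difference of -37.07 percentage points.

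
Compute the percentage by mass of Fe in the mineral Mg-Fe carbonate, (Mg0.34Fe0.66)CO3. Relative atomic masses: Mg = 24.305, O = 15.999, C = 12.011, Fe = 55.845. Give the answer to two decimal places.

35.06 weight percent

Molar mass of (Mg0.34Fe0.66)CO3: 0.34·24.305 + 0.66·55.845 + 1·12.011 + 3·15.999 = 105.129 g/mol.
Mass of Fe per formula unit: 0.66 × 55.845 = 36.858 g.
Weight fraction Fe = 36.858 / 105.129 = 0.3506.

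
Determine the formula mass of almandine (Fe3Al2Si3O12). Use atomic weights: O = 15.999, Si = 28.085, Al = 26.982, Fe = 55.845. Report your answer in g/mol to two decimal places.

M = 3(55.845) + 2(26.982) + 3(28.085) + 12(15.999)

497.74 g/mol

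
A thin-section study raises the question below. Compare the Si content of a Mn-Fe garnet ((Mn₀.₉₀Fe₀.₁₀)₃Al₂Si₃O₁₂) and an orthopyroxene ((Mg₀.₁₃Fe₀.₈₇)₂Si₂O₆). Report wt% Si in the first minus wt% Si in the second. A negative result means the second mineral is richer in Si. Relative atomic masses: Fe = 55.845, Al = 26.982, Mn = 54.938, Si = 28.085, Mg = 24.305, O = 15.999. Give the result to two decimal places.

-4.96 percentage points

First mineral: 84.255 g Si in 495.293 g formula = 17.01 wt% Si.
Second mineral: 56.170 g Si in 255.654 g formula = 21.97 wt% Si.
17.01% − 21.97% gives a difference of -4.96 percentage points.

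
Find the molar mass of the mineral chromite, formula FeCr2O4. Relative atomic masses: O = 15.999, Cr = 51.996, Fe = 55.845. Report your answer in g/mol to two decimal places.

223.83 g/mol

M = 1·55.845 + 2·51.996 + 4·15.999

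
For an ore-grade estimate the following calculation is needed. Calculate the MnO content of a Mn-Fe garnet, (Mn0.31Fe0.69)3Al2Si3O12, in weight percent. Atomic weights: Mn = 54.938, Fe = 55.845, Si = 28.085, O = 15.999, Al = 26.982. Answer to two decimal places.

13.28 wt%

Formula mass = 496.898 g/mol.
0.93 Mn → 0.9300 mol MnO per formula unit; M(MnO) = 70.937, so MnO mass = 65.971 g.
65.971/496.898 × 100 = 13.28 wt%.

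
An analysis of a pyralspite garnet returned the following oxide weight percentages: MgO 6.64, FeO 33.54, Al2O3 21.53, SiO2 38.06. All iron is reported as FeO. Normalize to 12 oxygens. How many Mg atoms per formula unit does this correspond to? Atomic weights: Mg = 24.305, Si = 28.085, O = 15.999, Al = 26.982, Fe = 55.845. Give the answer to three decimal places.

0.781 Mg apfu

MgO: 6.64/40.304 = 0.16475 mol → 0.16475 mol Mg, 0.16475 mol O.
FeO: 33.54/71.844 = 0.46684 mol → 0.46684 mol Fe, 0.46684 mol O.
Al2O3: 21.53/101.961 = 0.21116 mol → 0.42232 mol Al, 0.63348 mol O.
SiO2: 38.06/60.083 = 0.63346 mol → 0.63346 mol Si, 1.26692 mol O.
Total oxygen = 2.53199 mol. Normalization factor = 12/2.53199 = 4.73936.
Mg per 12 O = 0.16475 × 4.73936 = 0.781.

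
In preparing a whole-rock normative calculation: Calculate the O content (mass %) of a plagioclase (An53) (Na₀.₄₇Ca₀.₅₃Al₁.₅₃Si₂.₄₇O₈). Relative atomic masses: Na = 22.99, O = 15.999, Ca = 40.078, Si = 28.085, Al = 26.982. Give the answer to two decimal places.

47.28 mass %

Molar mass of Na₀.₄₇Ca₀.₅₃Al₁.₅₃Si₂.₄₇O₈: 0.47×22.99 + 0.53×40.078 + 1.53×26.982 + 2.47×28.085 + 8×15.999 = 270.691 g/mol.
Mass of O per formula unit: 8 × 15.999 = 127.992 g.
Weight fraction O = 127.992 / 270.691 = 0.4728.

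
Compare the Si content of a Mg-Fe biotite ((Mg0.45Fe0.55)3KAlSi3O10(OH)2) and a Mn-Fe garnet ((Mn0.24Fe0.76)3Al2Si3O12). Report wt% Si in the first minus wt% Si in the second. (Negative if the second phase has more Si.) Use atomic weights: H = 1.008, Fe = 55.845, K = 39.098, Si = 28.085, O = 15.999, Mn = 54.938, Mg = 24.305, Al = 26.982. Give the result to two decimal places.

1.00 percentage points

First mineral: 84.255 g Si in 469.295 g formula = 17.95 wt% Si.
Second mineral: 84.255 g Si in 497.089 g formula = 16.95 wt% Si.
17.95% − 16.95% gives a difference of 1.00 percentage points.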